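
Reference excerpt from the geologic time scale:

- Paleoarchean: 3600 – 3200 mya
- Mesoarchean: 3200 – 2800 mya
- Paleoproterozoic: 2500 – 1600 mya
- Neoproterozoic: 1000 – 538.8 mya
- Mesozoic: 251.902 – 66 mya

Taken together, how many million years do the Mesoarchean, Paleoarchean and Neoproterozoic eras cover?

Each duration: Mesoarchean = 400; Paleoarchean = 400; Neoproterozoic = 461.2.
Sum: 400 + 400 + 461.2 = 1261.2 Myr.

1261.2 million years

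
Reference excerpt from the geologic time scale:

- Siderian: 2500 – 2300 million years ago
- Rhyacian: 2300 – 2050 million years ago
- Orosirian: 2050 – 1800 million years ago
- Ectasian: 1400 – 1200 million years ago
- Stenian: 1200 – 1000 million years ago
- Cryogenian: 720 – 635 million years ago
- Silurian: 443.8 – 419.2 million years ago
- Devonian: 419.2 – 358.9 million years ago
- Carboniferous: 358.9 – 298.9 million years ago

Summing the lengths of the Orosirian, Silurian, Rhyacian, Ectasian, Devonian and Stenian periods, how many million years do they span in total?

984.9 million years

Each duration: Orosirian = 250; Silurian = 24.6; Rhyacian = 250; Ectasian = 200; Devonian = 60.3; Stenian = 200.
Sum: 250 + 24.6 + 250 + 200 + 60.3 + 200 = 984.9 Myr.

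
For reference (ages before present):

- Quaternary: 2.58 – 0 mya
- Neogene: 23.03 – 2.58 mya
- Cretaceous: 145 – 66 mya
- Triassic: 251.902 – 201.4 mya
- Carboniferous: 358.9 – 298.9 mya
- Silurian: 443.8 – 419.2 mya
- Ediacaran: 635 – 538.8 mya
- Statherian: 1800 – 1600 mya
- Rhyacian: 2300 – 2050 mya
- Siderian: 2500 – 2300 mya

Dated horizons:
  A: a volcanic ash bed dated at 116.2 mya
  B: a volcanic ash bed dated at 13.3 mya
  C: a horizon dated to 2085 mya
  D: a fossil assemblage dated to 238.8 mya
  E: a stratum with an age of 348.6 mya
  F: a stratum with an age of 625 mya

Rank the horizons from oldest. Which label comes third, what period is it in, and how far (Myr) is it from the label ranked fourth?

Sorted oldest-first by Ma: C (2085), F (625), E (348.6), D (238.8), A (116.2), B (13.3).
The third oldest is E at 348.6 Ma, which lies in 358.9–298.9 Ma: the Carboniferous.
The fourth oldest is D at 238.8 Ma; separation = |348.6 − 238.8| = 109.8 Myr.

E, in the Carboniferous; 109.8 million years to D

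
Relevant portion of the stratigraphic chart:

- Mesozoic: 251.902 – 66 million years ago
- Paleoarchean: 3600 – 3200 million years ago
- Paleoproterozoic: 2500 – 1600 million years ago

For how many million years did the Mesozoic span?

251.902 − 66 = 185.902 million years.

185.902 million years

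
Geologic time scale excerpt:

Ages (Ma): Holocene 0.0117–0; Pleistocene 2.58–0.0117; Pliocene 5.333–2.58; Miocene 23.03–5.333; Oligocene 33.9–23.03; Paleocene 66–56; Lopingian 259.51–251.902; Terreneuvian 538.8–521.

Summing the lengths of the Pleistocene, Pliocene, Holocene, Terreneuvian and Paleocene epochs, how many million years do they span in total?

Each duration: Pleistocene = 2.5683; Pliocene = 2.753; Holocene = 0.0117; Terreneuvian = 17.8; Paleocene = 10.
Sum: 2.5683 + 2.753 + 0.0117 + 17.8 + 10 = 33.133 Myr.

33.133 million years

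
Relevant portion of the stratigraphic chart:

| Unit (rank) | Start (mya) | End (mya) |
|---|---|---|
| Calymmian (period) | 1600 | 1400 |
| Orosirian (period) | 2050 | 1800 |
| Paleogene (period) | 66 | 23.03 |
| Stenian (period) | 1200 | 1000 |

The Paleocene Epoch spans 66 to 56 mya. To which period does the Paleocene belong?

Paleogene

The Paleocene (66–56 Ma) lies entirely within 66–23.03 Ma, the Paleogene Period.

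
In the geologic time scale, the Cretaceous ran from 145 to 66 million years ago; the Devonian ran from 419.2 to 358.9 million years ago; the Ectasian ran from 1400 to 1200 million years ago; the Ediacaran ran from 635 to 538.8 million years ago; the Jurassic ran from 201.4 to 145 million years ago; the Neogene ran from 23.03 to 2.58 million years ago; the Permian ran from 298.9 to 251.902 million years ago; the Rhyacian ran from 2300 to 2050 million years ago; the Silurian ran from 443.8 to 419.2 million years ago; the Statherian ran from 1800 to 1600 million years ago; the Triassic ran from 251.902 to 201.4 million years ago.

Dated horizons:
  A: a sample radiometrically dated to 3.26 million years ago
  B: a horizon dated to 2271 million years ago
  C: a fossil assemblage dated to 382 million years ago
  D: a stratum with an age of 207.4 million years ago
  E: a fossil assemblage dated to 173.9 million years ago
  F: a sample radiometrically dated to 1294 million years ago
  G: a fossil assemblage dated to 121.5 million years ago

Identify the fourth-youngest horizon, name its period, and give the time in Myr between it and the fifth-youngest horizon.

Smaller Ma means younger, so youngest first: A 3.26 < G 121.5 < E 173.9 < D 207.4 < C 382 < F 1294 < B 2271.
Counting 4 along gives D (207.4 Ma); the excerpt puts that inside the Triassic, 251.902–201.4 Ma.
Next in line is C (382 Ma), and 382 − 207.4 = 174.6 Myr.

D, in the Triassic; 174.6 million years to C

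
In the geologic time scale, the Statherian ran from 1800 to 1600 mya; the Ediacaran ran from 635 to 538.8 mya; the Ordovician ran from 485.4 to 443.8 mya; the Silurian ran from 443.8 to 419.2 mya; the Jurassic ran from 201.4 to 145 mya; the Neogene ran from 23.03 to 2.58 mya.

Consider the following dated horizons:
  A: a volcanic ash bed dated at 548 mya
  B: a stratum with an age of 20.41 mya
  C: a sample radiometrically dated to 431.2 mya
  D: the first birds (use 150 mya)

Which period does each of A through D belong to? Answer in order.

Match each age against the start–end ranges in the excerpt: A = 548 Ma → Ediacaran (635–538.8); B = 20.41 Ma → Neogene (23.03–2.58); C = 431.2 Ma → Silurian (443.8–419.2); D = 150 Ma → Jurassic (201.4–145).

A — Ediacaran; B — Neogene; C — Silurian; D — Jurassic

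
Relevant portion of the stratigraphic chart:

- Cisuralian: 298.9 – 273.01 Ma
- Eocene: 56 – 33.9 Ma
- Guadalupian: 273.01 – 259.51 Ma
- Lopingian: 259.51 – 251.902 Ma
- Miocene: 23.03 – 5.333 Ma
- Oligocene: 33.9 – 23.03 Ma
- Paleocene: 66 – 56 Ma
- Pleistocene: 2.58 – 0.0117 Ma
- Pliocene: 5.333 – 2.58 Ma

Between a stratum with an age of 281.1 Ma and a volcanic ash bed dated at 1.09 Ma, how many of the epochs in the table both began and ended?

7

The older date is 281.1 Ma and the younger is 1.09 Ma.
Epochs with start < 281.1 and end > 1.09 Ma: Guadalupian (273.01–259.51), Lopingian (259.51–251.902), Paleocene (66–56), Eocene (56–33.9), Oligocene (33.9–23.03), Miocene (23.03–5.333), Pliocene (5.333–2.58).
That is 7 complete epochs.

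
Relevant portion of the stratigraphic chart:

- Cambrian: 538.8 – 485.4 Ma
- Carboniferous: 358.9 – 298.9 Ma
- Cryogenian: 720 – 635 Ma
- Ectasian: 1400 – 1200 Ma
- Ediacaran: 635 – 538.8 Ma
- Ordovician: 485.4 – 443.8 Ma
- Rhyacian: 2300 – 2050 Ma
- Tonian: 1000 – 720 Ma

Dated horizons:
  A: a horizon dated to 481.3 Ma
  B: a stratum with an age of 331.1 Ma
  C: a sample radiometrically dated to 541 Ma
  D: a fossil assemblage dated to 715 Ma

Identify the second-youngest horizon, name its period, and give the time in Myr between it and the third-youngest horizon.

Sorted youngest-first by Ma: B (331.1), A (481.3), C (541), D (715).
The second youngest is A at 481.3 Ma, which lies in 485.4–443.8 Ma: the Ordovician.
The third youngest is C at 541 Ma; separation = |481.3 − 541| = 59.7 Myr.

A, in the Ordovician; 59.7 million years to C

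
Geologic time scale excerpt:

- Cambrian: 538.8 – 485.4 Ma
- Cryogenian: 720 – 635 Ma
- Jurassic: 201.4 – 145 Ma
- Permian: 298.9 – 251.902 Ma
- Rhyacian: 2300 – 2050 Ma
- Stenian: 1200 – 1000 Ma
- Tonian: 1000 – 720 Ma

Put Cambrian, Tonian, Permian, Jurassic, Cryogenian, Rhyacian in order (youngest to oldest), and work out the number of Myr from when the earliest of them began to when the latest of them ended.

From the excerpt: Cambrian 538.8–485.4; Tonian 1000–720; Permian 298.9–251.902; Jurassic 201.4–145; Cryogenian 720–635; Rhyacian 2300–2050 (Ma).
Larger Ma is earlier, so the oldest is Rhyacian and the youngest is Jurassic; youngest to oldest: Jurassic, Permian, Cambrian, Cryogenian, Tonian, Rhyacian.
Oldest start 2300 minus youngest end 145 gives 2155 Myr overall.

Jurassic → Permian → Cambrian → Cryogenian → Tonian → Rhyacian; total span 2155 Myr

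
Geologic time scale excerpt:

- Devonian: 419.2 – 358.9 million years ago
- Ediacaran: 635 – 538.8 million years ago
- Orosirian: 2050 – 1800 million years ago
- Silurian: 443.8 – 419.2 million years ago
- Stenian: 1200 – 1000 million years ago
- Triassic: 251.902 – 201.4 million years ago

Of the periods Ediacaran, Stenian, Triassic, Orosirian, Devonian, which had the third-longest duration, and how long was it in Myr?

Start − end for each: Ediacaran 635 − 538.8 = 96.2; Stenian 1200 − 1000 = 200; Triassic 251.902 − 201.4 = 50.502; Orosirian 2050 − 1800 = 250; Devonian 419.2 − 358.9 = 60.3.
Ranking these from longest: Orosirian > Stenian > Ediacaran > Devonian > Triassic.
Position 3 in that ranking is Ediacaran, which lasted 96.2 Myr.

Ediacaran, 96.2 million years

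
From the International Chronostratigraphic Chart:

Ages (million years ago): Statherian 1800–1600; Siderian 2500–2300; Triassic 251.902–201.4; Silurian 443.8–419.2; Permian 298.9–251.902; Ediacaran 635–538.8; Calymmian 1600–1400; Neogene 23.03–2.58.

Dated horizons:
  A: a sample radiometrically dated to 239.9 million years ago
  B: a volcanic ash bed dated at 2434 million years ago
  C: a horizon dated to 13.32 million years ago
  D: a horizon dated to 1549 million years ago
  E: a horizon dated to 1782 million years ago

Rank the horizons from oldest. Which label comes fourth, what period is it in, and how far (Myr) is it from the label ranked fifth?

A, in the Triassic; 226.58 million years to C

Sorted oldest-first by Ma: B (2434), E (1782), D (1549), A (239.9), C (13.32).
The fourth oldest is A at 239.9 Ma, which lies in 251.902–201.4 Ma: the Triassic.
The fifth oldest is C at 13.32 Ma; separation = |239.9 − 13.32| = 226.58 Myr.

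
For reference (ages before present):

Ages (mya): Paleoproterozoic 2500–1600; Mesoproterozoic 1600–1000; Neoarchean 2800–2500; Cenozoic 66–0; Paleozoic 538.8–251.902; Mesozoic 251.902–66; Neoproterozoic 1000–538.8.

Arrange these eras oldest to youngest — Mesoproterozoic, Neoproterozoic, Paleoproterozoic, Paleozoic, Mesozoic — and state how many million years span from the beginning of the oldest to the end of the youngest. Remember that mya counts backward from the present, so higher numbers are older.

Paleoproterozoic, Mesoproterozoic, Neoproterozoic, Paleozoic, Mesozoic; total span 2434 Myr

From the excerpt: Mesoproterozoic 1600–1000; Neoproterozoic 1000–538.8; Paleoproterozoic 2500–1600; Paleozoic 538.8–251.902; Mesozoic 251.902–66 (Ma).
Larger Ma is earlier, so the oldest is Paleoproterozoic and the youngest is Mesozoic; oldest to youngest: Paleoproterozoic, Mesoproterozoic, Neoproterozoic, Paleozoic, Mesozoic.
Oldest start 2500 minus youngest end 66 gives 2434 Myr overall.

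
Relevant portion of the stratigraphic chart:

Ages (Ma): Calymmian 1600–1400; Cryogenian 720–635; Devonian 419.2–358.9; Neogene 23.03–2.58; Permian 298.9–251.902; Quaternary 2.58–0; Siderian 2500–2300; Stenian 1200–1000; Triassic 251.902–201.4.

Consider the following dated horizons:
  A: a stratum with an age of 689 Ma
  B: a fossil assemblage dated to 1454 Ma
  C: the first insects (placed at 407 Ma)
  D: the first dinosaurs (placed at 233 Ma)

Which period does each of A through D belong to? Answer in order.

A — Cryogenian; B — Calymmian; C — Devonian; D — Triassic

Match each age against the start–end ranges in the excerpt: A = 689 Ma → Cryogenian (720–635); B = 1454 Ma → Calymmian (1600–1400); C = 407 Ma → Devonian (419.2–358.9); D = 233 Ma → Triassic (251.902–201.4).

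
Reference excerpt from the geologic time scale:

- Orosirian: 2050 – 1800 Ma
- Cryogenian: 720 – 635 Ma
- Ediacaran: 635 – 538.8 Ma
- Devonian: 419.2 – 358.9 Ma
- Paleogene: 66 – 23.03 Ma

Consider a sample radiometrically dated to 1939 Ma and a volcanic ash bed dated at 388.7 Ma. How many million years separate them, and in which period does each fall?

Elapsed time: 1939 − 388.7 = 1550.3 Myr.
1939 Ma lies within 2050–1800 Ma: Orosirian.
388.7 Ma lies within 419.2–358.9 Ma: Devonian.

1550.3 million years apart; the first in the Orosirian, the second in the Devonian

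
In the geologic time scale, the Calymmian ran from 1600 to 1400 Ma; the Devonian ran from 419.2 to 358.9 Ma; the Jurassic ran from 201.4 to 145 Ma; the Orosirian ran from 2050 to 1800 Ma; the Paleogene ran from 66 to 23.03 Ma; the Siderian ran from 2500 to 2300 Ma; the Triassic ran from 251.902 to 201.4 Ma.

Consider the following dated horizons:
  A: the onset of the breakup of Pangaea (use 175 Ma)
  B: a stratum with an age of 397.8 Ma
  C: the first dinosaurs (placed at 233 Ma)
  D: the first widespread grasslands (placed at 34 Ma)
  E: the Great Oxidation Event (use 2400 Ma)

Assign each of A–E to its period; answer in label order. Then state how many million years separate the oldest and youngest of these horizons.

Match each age against the start–end ranges in the excerpt: A = 175 Ma → Jurassic (201.4–145); B = 397.8 Ma → Devonian (419.2–358.9); C = 233 Ma → Triassic (251.902–201.4); D = 34 Ma → Paleogene (66–23.03); E = 2400 Ma → Siderian (2500–2300).
The largest age is 2400 Ma and the smallest is 34 Ma; their difference is 2366 Myr.

A — Jurassic; B — Devonian; C — Triassic; D — Paleogene; E — Siderian; span 2366 million years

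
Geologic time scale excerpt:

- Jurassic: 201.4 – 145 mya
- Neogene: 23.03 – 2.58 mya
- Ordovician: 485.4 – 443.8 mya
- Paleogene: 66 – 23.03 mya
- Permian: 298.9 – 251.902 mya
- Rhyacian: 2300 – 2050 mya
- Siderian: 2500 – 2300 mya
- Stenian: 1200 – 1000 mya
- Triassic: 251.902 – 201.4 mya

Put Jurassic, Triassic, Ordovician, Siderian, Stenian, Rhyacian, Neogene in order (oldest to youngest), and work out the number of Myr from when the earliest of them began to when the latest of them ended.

From the excerpt: Jurassic 201.4–145; Triassic 251.902–201.4; Ordovician 485.4–443.8; Siderian 2500–2300; Stenian 1200–1000; Rhyacian 2300–2050; Neogene 23.03–2.58 (Ma).
Larger Ma is earlier, so the oldest is Siderian and the youngest is Neogene; oldest to youngest: Siderian, Rhyacian, Stenian, Ordovician, Triassic, Jurassic, Neogene.
Oldest start 2500 minus youngest end 2.58 gives 2497.42 Myr overall.

Siderian → Rhyacian → Stenian → Ordovician → Triassic → Jurassic → Neogene; total span 2497.42 Myr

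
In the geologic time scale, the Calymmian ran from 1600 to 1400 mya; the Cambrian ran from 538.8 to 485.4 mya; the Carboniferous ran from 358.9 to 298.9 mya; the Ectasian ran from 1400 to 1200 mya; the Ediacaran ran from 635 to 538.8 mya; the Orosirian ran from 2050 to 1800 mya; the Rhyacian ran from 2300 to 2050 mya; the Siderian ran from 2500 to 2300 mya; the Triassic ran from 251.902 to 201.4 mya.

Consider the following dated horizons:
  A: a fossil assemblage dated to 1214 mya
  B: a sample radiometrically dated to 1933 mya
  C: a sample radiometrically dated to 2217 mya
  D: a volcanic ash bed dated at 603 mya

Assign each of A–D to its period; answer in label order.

A — Ectasian; B — Orosirian; C — Rhyacian; D — Ediacaran

A: 1214 Ma lies in 1400–1200 Ma, so Ectasian.
B: 1933 Ma lies in 2050–1800 Ma, so Orosirian.
C: 2217 Ma lies in 2300–2050 Ma, so Rhyacian.
D: 603 Ma lies in 635–538.8 Ma, so Ediacaran.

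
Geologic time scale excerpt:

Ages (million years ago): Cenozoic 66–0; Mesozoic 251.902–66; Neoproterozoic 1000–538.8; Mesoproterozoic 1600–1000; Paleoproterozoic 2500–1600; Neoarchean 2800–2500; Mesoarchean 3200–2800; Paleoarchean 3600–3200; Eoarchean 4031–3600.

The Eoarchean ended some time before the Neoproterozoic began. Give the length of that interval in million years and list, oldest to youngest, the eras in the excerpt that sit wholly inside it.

2600 million years; Paleoarchean, Mesoarchean, Neoarchean, Paleoproterozoic, Mesoproterozoic

End of Eoarchean = 3600 Ma; start of Neoproterozoic = 1000 Ma.
Gap = 3600 − 1000 = 2600 Myr.
Eras wholly inside 3600–1000 Ma: Paleoarchean (3600–3200), Mesoarchean (3200–2800), Neoarchean (2800–2500), Paleoproterozoic (2500–1600), Mesoproterozoic (1600–1000).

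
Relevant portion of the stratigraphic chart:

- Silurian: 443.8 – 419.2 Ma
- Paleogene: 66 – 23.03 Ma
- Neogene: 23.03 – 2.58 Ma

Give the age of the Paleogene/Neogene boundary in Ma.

The Paleogene ends and the Neogene begins at 23.03 Ma.

23.03 Ma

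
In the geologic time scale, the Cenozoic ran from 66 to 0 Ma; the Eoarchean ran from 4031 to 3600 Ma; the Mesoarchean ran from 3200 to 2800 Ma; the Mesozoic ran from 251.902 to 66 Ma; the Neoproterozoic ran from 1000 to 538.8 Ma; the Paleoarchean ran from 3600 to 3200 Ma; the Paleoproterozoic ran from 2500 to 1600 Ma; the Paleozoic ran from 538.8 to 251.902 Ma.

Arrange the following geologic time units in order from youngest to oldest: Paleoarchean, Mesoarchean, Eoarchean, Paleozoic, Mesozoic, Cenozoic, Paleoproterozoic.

Cenozoic, Mesozoic, Paleozoic, Paleoproterozoic, Mesoarchean, Paleoarchean, Eoarchean

Read off each span (Ma): Paleoarchean 3600–3200; Mesoarchean 3200–2800; Eoarchean 4031–3600; Paleozoic 538.8–251.902; Mesozoic 251.902–66; Cenozoic 66–0; Paleoproterozoic 2500–1600.
Larger Ma is older, so oldest→youngest is Eoarchean, Paleoarchean, Mesoarchean, Paleoproterozoic, Paleozoic, Mesozoic, Cenozoic; reverse it for youngest→oldest.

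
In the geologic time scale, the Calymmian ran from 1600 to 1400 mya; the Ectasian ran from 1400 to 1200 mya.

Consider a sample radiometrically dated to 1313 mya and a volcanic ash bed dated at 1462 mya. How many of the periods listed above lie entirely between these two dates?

0

Checking each listed span, none has both start < 1462 Ma and end > 1313 Ma — every period straddles one of the two dates or lies outside them — so the count is 0.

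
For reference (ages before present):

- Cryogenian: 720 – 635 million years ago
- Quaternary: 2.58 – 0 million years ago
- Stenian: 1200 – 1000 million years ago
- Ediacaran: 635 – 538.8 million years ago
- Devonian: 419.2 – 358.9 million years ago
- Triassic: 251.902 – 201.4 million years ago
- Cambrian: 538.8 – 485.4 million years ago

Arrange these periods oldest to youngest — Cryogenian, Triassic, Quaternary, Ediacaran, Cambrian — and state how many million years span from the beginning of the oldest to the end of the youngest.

Start ages (Ma): Cryogenian 720, Ediacaran 635, Cambrian 538.8, Triassic 251.902, Quaternary 2.58.
Ordered oldest to youngest: Cryogenian, Ediacaran, Cambrian, Triassic, Quaternary.
Span = 720 − 0 = 720 Myr.

Cryogenian, Ediacaran, Cambrian, Triassic, Quaternary; total span 720 Myr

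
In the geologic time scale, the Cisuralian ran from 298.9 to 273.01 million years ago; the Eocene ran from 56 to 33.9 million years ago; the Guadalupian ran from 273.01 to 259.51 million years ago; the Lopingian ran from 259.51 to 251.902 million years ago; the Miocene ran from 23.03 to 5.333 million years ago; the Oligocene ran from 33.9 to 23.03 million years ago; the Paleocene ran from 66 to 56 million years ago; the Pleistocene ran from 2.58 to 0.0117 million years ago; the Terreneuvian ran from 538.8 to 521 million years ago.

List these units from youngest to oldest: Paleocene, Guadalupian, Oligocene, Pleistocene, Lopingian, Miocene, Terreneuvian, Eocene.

Pleistocene, then Miocene, then Oligocene, then Eocene, then Paleocene, then Lopingian, then Guadalupian, then Terreneuvian

Sorting by start age (ascending Ma, since larger Ma = older): Pleistocene start 2.58, Miocene start 23.03, Oligocene start 33.9, Eocene start 56, Paleocene start 66, Lopingian start 259.51, Guadalupian start 273.01, Terreneuvian start 538.8.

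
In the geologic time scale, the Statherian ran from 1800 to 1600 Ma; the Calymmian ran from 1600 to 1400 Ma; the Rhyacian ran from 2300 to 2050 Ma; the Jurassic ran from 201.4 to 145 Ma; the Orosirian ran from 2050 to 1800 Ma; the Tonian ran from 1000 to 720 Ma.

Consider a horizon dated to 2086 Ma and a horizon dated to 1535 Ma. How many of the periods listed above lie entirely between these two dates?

2086 Ma sits inside the Rhyacian (2300–2050) and 1535 Ma inside the Calymmian (1600–1400); neither of those is wholly between the two dates.
The listed periods lying completely between them are Orosirian, Statherian — 2 in all.

2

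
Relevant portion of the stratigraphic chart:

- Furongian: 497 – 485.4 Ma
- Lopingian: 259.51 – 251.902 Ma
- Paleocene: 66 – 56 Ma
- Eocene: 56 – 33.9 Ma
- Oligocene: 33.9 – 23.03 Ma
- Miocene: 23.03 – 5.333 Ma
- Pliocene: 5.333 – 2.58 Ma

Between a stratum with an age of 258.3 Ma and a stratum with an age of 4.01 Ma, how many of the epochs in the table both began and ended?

The older date is 258.3 Ma and the younger is 4.01 Ma.
Epochs with start < 258.3 and end > 4.01 Ma: Paleocene (66–56), Eocene (56–33.9), Oligocene (33.9–23.03), Miocene (23.03–5.333).
That is 4 complete epochs.

4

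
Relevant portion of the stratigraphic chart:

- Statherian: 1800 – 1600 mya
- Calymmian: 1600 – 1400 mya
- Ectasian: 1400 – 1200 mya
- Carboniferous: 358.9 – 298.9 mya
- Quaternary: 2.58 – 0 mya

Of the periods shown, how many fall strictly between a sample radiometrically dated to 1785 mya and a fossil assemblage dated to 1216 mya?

1785 Ma sits inside the Statherian (1800–1600) and 1216 Ma inside the Ectasian (1400–1200); neither of those is wholly between the two dates.
The listed periods lying completely between them are Calymmian — 1 in all.

1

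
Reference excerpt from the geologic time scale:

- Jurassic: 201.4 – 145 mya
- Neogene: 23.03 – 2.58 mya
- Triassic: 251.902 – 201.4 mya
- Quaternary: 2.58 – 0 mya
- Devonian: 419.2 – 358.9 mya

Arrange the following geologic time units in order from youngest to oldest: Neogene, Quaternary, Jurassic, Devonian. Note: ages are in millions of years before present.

Read off each span (Ma): Neogene 23.03–2.58; Quaternary 2.58–0; Jurassic 201.4–145; Devonian 419.2–358.9.
Larger Ma is older, so oldest→youngest is Devonian, Jurassic, Neogene, Quaternary; reverse it for youngest→oldest.

Quaternary, then Neogene, then Jurassic, then Devonian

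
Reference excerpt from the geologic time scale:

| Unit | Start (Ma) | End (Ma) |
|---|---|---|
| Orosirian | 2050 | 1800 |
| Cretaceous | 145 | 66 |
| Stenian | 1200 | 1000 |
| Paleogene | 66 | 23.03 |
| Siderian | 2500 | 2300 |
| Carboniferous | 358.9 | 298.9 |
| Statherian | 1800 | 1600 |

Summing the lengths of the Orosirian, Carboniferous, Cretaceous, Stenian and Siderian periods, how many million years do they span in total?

789 million years

Duration is start − end for each: (2050 − 1800) + (358.9 − 298.9) + (145 − 66) + (1200 − 1000) + (2500 − 2300).
That is 250 + 60 + 79 + 200 + 200, which totals 789 million years.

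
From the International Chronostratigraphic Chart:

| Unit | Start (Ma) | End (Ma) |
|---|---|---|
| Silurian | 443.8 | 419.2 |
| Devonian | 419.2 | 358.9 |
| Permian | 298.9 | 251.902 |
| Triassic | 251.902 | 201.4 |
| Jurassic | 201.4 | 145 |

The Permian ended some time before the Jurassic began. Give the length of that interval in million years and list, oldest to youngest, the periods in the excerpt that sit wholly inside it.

The Permian closes at 251.902 Ma and the Jurassic opens at 201.4 Ma, so the interval is 251.902 − 201.4 = 50.502 Myr.
A period fits inside if it starts at or after 251.902 Ma and ends at or before 201.4 Ma; oldest first that gives Triassic.

50.502 million years; Triassic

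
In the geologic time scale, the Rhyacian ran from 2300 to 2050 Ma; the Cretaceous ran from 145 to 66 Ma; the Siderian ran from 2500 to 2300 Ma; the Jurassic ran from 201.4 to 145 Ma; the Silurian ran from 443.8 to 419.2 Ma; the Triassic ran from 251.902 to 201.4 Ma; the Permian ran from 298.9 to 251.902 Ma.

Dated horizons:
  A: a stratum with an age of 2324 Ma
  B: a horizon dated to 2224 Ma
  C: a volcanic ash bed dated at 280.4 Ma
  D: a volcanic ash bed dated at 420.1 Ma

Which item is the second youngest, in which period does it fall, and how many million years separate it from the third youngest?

Sorted youngest-first by Ma: C (280.4), D (420.1), B (2224), A (2324).
The second youngest is D at 420.1 Ma, which lies in 443.8–419.2 Ma: the Silurian.
The third youngest is B at 2224 Ma; separation = |420.1 − 2224| = 1803.9 Myr.

D, in the Silurian; 1803.9 million years to B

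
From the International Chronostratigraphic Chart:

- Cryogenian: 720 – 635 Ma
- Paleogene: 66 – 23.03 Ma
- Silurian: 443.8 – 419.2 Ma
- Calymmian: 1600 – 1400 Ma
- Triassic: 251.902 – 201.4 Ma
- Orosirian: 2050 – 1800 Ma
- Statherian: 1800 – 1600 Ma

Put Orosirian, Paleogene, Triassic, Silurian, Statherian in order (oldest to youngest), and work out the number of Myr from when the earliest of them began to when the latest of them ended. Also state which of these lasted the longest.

From the excerpt: Orosirian 2050–1800; Paleogene 66–23.03; Triassic 251.902–201.4; Silurian 443.8–419.2; Statherian 1800–1600 (Ma).
Larger Ma is earlier, so the oldest is Orosirian and the youngest is Paleogene; oldest to youngest: Orosirian, Statherian, Silurian, Triassic, Paleogene.
Oldest start 2050 minus youngest end 23.03 gives 2026.97 Myr overall.
Individual lengths (start − end): Orosirian 250; Triassic 50.502; Paleogene 42.97; Statherian 200; Silurian 24.6. The largest is Orosirian at 250 Myr.

Orosirian, Statherian, Silurian, Triassic, Paleogene; total span 2026.97 Myr; longest is Orosirian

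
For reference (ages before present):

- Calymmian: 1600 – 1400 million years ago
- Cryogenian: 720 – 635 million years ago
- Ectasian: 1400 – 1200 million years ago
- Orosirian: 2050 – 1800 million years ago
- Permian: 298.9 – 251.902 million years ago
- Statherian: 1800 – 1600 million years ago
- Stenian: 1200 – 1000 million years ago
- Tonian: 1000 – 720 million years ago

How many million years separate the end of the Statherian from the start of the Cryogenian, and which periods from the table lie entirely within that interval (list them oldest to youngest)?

880 million years; Calymmian, Ectasian, Stenian, Tonian

End of Statherian = 1600 Ma; start of Cryogenian = 720 Ma.
Gap = 1600 − 720 = 880 Myr.
Periods wholly inside 1600–720 Ma: Calymmian (1600–1400), Ectasian (1400–1200), Stenian (1200–1000), Tonian (1000–720).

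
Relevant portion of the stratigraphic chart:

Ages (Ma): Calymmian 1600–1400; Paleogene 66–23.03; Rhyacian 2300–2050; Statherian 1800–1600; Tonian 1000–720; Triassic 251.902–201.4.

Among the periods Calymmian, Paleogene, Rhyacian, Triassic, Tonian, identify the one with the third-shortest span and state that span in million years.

Calymmian, 200 million years

Start − end for each: Calymmian 1600 − 1400 = 200; Paleogene 66 − 23.03 = 42.97; Rhyacian 2300 − 2050 = 250; Triassic 251.902 − 201.4 = 50.502; Tonian 1000 − 720 = 280.
Ranking these from shortest: Paleogene < Triassic < Calymmian < Rhyacian < Tonian.
Position 3 in that ranking is Calymmian, which lasted 200 Myr.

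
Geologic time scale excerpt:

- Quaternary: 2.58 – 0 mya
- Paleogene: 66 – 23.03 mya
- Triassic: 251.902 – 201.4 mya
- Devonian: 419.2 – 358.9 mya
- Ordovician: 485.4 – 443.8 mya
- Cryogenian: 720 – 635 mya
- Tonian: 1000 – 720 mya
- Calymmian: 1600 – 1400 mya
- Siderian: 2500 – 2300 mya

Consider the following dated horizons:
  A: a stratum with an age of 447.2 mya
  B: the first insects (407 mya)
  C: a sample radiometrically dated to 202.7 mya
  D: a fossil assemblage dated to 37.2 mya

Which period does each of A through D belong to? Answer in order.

A: 447.2 Ma lies in 485.4–443.8 Ma, so Ordovician.
B: 407 Ma lies in 419.2–358.9 Ma, so Devonian.
C: 202.7 Ma lies in 251.902–201.4 Ma, so Triassic.
D: 37.2 Ma lies in 66–23.03 Ma, so Paleogene.

A — Ordovician; B — Devonian; C — Triassic; D — Paleogene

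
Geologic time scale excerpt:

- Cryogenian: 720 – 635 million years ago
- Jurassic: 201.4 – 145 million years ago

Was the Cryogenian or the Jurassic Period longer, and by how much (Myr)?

Cryogenian, by 28.6 million years

Cryogenian: 720 − 635 = 85 Myr.
Jurassic: 201.4 − 145 = 56.4 Myr.
Difference: 85 − 56.4 = 28.6 Myr, so the Cryogenian was longer.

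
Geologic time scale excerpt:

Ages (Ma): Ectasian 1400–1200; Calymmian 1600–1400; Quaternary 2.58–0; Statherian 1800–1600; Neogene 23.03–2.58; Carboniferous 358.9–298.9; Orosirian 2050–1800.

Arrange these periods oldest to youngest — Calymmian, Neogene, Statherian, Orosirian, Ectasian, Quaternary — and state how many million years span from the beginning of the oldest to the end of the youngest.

From the excerpt: Calymmian 1600–1400; Neogene 23.03–2.58; Statherian 1800–1600; Orosirian 2050–1800; Ectasian 1400–1200; Quaternary 2.58–0 (Ma).
Larger Ma is earlier, so the oldest is Orosirian and the youngest is Quaternary; oldest to youngest: Orosirian, Statherian, Calymmian, Ectasian, Neogene, Quaternary.
Oldest start 2050 minus youngest end 0 gives 2050 Myr overall.

Orosirian → Statherian → Calymmian → Ectasian → Neogene → Quaternary; total span 2050 Myr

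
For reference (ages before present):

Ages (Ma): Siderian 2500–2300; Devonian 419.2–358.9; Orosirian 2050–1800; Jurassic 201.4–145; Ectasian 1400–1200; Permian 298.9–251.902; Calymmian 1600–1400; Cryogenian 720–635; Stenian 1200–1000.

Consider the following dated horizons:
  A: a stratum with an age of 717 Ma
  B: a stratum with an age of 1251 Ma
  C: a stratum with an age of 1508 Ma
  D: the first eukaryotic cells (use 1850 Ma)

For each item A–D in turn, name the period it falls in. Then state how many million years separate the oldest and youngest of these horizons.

A: 717 Ma lies in 720–635 Ma, so Cryogenian.
B: 1251 Ma lies in 1400–1200 Ma, so Ectasian.
C: 1508 Ma lies in 1600–1400 Ma, so Calymmian.
D: 1850 Ma lies in 2050–1800 Ma, so Orosirian.
Oldest = 1850 Ma, youngest = 717 Ma → span 1133 Myr.

A — Cryogenian; B — Ectasian; C — Calymmian; D — Orosirian; span 1133 million years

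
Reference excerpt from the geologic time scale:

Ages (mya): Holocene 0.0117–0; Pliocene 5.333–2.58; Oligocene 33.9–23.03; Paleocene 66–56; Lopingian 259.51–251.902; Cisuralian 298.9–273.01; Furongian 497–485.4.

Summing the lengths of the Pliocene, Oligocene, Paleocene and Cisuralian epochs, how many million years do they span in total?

49.513 million years

Each duration: Pliocene = 2.753; Oligocene = 10.87; Paleocene = 10; Cisuralian = 25.89.
Sum: 2.753 + 10.87 + 10 + 25.89 = 49.513 Myr.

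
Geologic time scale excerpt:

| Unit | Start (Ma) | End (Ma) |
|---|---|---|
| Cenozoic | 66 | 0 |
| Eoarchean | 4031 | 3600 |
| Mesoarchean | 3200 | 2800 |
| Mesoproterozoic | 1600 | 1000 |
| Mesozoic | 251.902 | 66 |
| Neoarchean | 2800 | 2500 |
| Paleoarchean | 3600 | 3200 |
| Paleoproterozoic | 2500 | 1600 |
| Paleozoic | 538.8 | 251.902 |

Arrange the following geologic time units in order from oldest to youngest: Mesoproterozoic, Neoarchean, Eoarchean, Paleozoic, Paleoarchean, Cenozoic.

The oldest of these is Eoarchean (starts 4031 Ma) and the youngest is Cenozoic (ends 0 Ma).
In between, by decreasing start age: Paleoarchean (3600), Neoarchean (2800), Mesoproterozoic (1600), Paleozoic (538.8).

Eoarchean, Paleoarchean, Neoarchean, Mesoproterozoic, Paleozoic, Cenozoic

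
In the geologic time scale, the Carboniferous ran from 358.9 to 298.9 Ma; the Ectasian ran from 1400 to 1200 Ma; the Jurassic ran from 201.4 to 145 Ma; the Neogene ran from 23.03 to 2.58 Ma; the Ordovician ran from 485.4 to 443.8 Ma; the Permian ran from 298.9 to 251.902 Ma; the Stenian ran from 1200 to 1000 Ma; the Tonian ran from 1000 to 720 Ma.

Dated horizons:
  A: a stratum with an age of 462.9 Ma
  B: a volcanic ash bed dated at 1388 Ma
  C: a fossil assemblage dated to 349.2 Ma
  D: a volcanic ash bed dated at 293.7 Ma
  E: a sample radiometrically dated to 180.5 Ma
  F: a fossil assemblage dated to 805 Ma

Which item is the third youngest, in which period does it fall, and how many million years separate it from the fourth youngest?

Smaller Ma means younger, so youngest first: E 180.5 < D 293.7 < C 349.2 < A 462.9 < F 805 < B 1388.
Counting 3 along gives C (349.2 Ma); the excerpt puts that inside the Carboniferous, 358.9–298.9 Ma.
Next in line is A (462.9 Ma), and 462.9 − 349.2 = 113.7 Myr.

C, in the Carboniferous; 113.7 million years to A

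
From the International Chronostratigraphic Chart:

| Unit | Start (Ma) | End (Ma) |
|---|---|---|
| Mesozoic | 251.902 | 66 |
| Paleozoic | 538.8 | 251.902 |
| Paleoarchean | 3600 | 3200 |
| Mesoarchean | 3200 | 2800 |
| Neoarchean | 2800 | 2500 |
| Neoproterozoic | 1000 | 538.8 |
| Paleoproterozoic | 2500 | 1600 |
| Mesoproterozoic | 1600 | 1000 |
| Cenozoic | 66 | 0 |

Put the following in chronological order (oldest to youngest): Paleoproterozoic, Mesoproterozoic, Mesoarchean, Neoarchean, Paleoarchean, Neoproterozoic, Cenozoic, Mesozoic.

The oldest of these is Paleoarchean (starts 3600 Ma) and the youngest is Cenozoic (ends 0 Ma).
In between, by decreasing start age: Mesoarchean (3200), Neoarchean (2800), Paleoproterozoic (2500), Mesoproterozoic (1600), Neoproterozoic (1000), Mesozoic (251.902).

Paleoarchean, Mesoarchean, Neoarchean, Paleoproterozoic, Mesoproterozoic, Neoproterozoic, Mesozoic, Cenozoic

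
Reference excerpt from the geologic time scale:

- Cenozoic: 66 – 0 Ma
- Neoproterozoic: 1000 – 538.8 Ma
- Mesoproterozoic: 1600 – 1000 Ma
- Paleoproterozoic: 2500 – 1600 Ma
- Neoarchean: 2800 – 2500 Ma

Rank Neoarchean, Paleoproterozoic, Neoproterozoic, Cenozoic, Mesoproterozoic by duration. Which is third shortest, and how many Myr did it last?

Neoproterozoic, 461.2 million years

Durations: Neoarchean 300; Paleoproterozoic 900; Neoproterozoic 461.2; Cenozoic 66; Mesoproterozoic 600 Myr.
Sorted shortest-first: Cenozoic (66), Neoarchean (300), Neoproterozoic (461.2), Mesoproterozoic (600), Paleoproterozoic (900).
The third shortest is Neoproterozoic at 461.2 Myr.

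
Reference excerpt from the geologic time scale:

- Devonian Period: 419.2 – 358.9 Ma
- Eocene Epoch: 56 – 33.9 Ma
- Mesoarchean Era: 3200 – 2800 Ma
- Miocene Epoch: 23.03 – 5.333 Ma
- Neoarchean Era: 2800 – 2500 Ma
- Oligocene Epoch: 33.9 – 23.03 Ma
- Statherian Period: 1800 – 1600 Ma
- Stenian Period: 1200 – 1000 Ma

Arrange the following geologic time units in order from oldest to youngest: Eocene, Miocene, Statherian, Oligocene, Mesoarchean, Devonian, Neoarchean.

Read off each span (Ma): Eocene 56–33.9; Miocene 23.03–5.333; Statherian 1800–1600; Oligocene 33.9–23.03; Mesoarchean 3200–2800; Devonian 419.2–358.9; Neoarchean 2800–2500.
Larger Ma is older, so oldest→youngest is Mesoarchean, Neoarchean, Statherian, Devonian, Eocene, Oligocene, Miocene.

Mesoarchean, then Neoarchean, then Statherian, then Devonian, then Eocene, then Oligocene, then Miocene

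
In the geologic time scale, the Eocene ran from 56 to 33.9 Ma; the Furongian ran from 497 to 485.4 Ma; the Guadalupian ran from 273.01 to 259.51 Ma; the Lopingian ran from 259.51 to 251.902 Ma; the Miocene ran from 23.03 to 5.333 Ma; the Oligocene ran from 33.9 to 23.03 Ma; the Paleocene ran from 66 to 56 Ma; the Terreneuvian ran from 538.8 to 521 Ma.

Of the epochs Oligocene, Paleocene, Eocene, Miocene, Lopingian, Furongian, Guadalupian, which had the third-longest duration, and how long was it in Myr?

Durations: Oligocene 10.87; Paleocene 10; Eocene 22.1; Miocene 17.697; Lopingian 7.608; Furongian 11.6; Guadalupian 13.5 Myr.
Sorted longest-first: Eocene (22.1), Miocene (17.697), Guadalupian (13.5), Furongian (11.6), Oligocene (10.87), Paleocene (10), Lopingian (7.608).
The third longest is Guadalupian at 13.5 Myr.

Guadalupian, 13.5 million years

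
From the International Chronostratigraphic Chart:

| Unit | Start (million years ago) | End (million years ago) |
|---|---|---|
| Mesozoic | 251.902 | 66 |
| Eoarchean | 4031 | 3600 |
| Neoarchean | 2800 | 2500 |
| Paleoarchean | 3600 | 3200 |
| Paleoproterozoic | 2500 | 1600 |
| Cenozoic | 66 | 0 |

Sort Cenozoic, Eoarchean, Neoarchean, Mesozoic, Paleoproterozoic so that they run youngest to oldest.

Cenozoic, Mesozoic, Paleoproterozoic, Neoarchean, Eoarchean

Read off each span (Ma): Cenozoic 66–0; Eoarchean 4031–3600; Neoarchean 2800–2500; Mesozoic 251.902–66; Paleoproterozoic 2500–1600.
Larger Ma is older, so oldest→youngest is Eoarchean, Neoarchean, Paleoproterozoic, Mesozoic, Cenozoic; reverse it for youngest→oldest.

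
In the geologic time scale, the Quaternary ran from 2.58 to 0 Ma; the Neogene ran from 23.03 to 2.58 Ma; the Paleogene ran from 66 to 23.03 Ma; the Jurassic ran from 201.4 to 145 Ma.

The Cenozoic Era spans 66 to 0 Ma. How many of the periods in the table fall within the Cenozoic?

Periods inside 66–0 Ma: Paleogene, Neogene, Quaternary — 3 in total.

3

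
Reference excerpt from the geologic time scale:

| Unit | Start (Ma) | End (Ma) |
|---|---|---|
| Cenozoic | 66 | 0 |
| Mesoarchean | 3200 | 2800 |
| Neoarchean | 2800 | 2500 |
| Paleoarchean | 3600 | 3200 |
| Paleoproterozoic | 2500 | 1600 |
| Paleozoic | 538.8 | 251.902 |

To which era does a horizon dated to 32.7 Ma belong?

Cenozoic

32.7 Ma lies between 66 and 0 Ma, so it falls in the Cenozoic.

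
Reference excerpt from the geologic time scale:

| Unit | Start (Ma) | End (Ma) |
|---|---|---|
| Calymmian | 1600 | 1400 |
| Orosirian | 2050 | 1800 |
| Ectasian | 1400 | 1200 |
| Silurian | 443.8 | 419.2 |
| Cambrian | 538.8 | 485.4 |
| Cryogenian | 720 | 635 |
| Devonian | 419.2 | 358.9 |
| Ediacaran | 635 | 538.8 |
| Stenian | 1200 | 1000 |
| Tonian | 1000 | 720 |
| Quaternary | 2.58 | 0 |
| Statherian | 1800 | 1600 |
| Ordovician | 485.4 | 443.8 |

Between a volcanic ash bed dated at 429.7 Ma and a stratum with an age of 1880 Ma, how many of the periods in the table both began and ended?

9

The older date is 1880 Ma and the younger is 429.7 Ma.
Periods with start < 1880 and end > 429.7 Ma: Statherian (1800–1600), Calymmian (1600–1400), Ectasian (1400–1200), Stenian (1200–1000), Tonian (1000–720), Cryogenian (720–635), Ediacaran (635–538.8), Cambrian (538.8–485.4), Ordovician (485.4–443.8).
That is 9 complete periods.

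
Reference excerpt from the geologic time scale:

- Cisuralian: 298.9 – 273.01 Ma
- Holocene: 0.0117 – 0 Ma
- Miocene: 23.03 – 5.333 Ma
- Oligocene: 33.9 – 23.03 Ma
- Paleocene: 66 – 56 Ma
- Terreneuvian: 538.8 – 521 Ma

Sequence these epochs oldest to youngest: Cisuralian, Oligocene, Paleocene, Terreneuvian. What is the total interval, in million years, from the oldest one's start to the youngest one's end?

Terreneuvian → Cisuralian → Paleocene → Oligocene; total span 515.77 Myr

Start ages (Ma): Terreneuvian 538.8, Cisuralian 298.9, Paleocene 66, Oligocene 33.9.
Ordered oldest to youngest: Terreneuvian, Cisuralian, Paleocene, Oligocene.
Span = 538.8 − 23.03 = 515.77 Myr.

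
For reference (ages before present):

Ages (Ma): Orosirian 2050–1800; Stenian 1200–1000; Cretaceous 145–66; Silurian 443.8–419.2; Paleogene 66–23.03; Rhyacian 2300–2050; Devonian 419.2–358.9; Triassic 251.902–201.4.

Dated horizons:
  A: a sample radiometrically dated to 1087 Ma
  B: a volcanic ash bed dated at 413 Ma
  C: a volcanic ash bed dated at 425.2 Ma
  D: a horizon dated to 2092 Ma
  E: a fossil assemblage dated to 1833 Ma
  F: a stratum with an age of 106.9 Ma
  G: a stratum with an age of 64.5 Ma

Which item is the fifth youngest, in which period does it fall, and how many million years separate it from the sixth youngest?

Sorted youngest-first by Ma: G (64.5), F (106.9), B (413), C (425.2), A (1087), E (1833), D (2092).
The fifth youngest is A at 1087 Ma, which lies in 1200–1000 Ma: the Stenian.
The sixth youngest is E at 1833 Ma; separation = |1087 − 1833| = 746 Myr.

A, in the Stenian; 746 million years to E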